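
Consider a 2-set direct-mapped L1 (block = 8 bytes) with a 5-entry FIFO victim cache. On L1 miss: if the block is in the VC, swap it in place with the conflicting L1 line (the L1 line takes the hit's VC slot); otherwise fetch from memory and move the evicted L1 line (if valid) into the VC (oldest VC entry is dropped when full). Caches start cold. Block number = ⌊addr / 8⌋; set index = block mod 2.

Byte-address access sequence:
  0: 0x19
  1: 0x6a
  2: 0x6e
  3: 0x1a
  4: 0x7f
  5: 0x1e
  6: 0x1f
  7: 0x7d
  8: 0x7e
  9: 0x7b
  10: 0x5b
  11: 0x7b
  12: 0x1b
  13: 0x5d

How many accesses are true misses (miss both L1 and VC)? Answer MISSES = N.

#0 0x19→b3/s1 MISS; vc=[]
#1 0x6a→b13/s1 MISS; vc=[3]
#2 0x6e→b13/s1 L1-HIT; vc=[3]
#3 0x1a→b3/s1 VC-HIT; vc=[13]
#4 0x7f→b15/s1 MISS; vc=[13,3]
#5 0x1e→b3/s1 VC-HIT; vc=[13,15]
#6 0x1f→b3/s1 L1-HIT; vc=[13,15]
#7 0x7d→b15/s1 VC-HIT; vc=[13,3]
#8 0x7e→b15/s1 L1-HIT; vc=[13,3]
#9 0x7b→b15/s1 L1-HIT; vc=[13,3]
#10 0x5b→b11/s1 MISS; vc=[13,3,15]
#11 0x7b→b15/s1 VC-HIT; vc=[13,3,11]
#12 0x1b→b3/s1 VC-HIT; vc=[13,15,11]
#13 0x5d→b11/s1 VC-HIT; vc=[13,15,3]

MISSES = 4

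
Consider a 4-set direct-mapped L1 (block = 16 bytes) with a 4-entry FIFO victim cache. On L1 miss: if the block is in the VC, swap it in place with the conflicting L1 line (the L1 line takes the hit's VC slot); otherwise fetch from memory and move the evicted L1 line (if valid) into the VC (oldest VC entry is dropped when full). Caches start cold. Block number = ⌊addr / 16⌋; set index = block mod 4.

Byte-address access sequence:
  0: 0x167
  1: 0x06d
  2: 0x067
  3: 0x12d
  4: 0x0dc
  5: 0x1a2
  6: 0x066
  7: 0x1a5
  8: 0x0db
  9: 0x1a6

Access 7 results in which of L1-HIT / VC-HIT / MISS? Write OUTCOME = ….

OUTCOME = VC-HIT

0: 0x167 (blk 22, set 2) → MISS  vc=[]
1: 0x6d (blk 6, set 2) → MISS  vc=[22]
2: 0x67 (blk 6, set 2) → L1-HIT  vc=[22]
3: 0x12d (blk 18, set 2) → MISS  vc=[22, 6]
4: 0xdc (blk 13, set 1) → MISS  vc=[22, 6]
5: 0x1a2 (blk 26, set 2) → MISS  vc=[22, 6, 18]
6: 0x66 (blk 6, set 2) → VC-HIT  vc=[22, 26, 18]
7: 0x1a5 (blk 26, set 2) → VC-HIT  vc=[22, 6, 18]
8: 0xdb (blk 13, set 1) → L1-HIT  vc=[22, 6, 18]
9: 0x1a6 (blk 26, set 2) → L1-HIT  vc=[22, 6, 18]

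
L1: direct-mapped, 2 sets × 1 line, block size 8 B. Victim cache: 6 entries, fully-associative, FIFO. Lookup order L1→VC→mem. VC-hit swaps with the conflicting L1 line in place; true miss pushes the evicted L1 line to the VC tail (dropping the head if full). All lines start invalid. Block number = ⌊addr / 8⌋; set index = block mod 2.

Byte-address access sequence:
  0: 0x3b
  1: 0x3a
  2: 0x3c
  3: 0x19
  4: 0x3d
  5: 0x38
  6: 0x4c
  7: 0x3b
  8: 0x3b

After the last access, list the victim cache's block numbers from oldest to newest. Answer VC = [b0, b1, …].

VC = [3, 9]

0: 0x3b (blk 7, set 1) → MISS  vc=[]
1: 0x3a (blk 7, set 1) → L1-HIT  vc=[]
2: 0x3c (blk 7, set 1) → L1-HIT  vc=[]
3: 0x19 (blk 3, set 1) → MISS  vc=[7]
4: 0x3d (blk 7, set 1) → VC-HIT  vc=[3]
5: 0x38 (blk 7, set 1) → L1-HIT  vc=[3]
6: 0x4c (blk 9, set 1) → MISS  vc=[3, 7]
7: 0x3b (blk 7, set 1) → VC-HIT  vc=[3, 9]
8: 0x3b (blk 7, set 1) → L1-HIT  vc=[3, 9]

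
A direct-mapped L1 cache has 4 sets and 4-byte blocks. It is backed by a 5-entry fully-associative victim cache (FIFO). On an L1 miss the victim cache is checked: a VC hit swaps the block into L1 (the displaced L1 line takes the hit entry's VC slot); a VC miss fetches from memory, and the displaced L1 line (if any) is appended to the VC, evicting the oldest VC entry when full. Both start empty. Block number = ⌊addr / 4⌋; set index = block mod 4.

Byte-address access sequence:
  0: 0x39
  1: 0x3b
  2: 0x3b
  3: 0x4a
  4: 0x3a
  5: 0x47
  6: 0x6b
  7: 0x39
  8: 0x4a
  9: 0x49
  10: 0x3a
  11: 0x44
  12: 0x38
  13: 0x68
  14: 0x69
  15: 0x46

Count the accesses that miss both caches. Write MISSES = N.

MISSES = 4

#0 0x39→b14/s2 MISS; vc=[]
#1 0x3b→b14/s2 L1-HIT; vc=[]
#2 0x3b→b14/s2 L1-HIT; vc=[]
#3 0x4a→b18/s2 MISS; vc=[14]
#4 0x3a→b14/s2 VC-HIT; vc=[18]
#5 0x47→b17/s1 MISS; vc=[18]
#6 0x6b→b26/s2 MISS; vc=[18,14]
#7 0x39→b14/s2 VC-HIT; vc=[18,26]
#8 0x4a→b18/s2 VC-HIT; vc=[14,26]
#9 0x49→b18/s2 L1-HIT; vc=[14,26]
#10 0x3a→b14/s2 VC-HIT; vc=[18,26]
#11 0x44→b17/s1 L1-HIT; vc=[18,26]
#12 0x38→b14/s2 L1-HIT; vc=[18,26]
#13 0x68→b26/s2 VC-HIT; vc=[18,14]
#14 0x69→b26/s2 L1-HIT; vc=[18,14]
#15 0x46→b17/s1 L1-HIT; vc=[18,14]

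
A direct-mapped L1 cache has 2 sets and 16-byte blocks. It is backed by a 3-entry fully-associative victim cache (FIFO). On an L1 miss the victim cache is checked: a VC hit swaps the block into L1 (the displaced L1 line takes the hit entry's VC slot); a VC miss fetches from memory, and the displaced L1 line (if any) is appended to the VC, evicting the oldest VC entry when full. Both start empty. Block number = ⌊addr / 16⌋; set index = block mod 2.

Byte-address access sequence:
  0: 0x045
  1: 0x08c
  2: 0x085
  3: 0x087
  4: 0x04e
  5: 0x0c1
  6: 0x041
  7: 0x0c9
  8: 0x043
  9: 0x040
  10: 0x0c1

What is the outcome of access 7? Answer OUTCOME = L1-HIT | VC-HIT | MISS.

  [0] addr=0x45 blk=4 s=0: MISS | VC []
  [1] addr=0x8c blk=8 s=0: MISS | VC [4]
  [2] addr=0x85 blk=8 s=0: L1-HIT | VC [4]
  [3] addr=0x87 blk=8 s=0: L1-HIT | VC [4]
  [4] addr=0x4e blk=4 s=0: VC-HIT | VC [8]
  [5] addr=0xc1 blk=12 s=0: MISS | VC [8, 4]
  [6] addr=0x41 blk=4 s=0: VC-HIT | VC [8, 12]
  [7] addr=0xc9 blk=12 s=0: VC-HIT | VC [8, 4]
  [8] addr=0x43 blk=4 s=0: VC-HIT | VC [8, 12]
  [9] addr=0x40 blk=4 s=0: L1-HIT | VC [8, 12]
  [10] addr=0xc1 blk=12 s=0: VC-HIT | VC [8, 4]

OUTCOME = VC-HIT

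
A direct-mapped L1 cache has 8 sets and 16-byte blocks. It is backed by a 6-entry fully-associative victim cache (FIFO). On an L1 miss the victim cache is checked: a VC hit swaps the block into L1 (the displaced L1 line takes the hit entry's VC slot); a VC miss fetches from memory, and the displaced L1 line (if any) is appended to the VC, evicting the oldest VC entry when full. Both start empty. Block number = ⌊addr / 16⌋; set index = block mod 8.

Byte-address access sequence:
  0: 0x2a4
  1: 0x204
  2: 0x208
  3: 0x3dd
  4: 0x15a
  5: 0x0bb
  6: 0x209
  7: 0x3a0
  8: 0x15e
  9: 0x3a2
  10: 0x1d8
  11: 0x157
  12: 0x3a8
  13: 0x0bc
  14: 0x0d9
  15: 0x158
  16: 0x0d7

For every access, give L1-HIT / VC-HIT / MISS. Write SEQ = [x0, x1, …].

SEQ = [MISS, MISS, L1-HIT, MISS, MISS, MISS, L1-HIT, MISS, L1-HIT, L1-HIT, MISS, VC-HIT, L1-HIT, L1-HIT, MISS, VC-HIT, VC-HIT]

0: 0x2a4 (blk 42, set 2) → MISS  vc=[]
1: 0x204 (blk 32, set 0) → MISS  vc=[]
2: 0x208 (blk 32, set 0) → L1-HIT  vc=[]
3: 0x3dd (blk 61, set 5) → MISS  vc=[]
4: 0x15a (blk 21, set 5) → MISS  vc=[61]
5: 0xbb (blk 11, set 3) → MISS  vc=[61]
6: 0x209 (blk 32, set 0) → L1-HIT  vc=[61]
7: 0x3a0 (blk 58, set 2) → MISS  vc=[61, 42]
8: 0x15e (blk 21, set 5) → L1-HIT  vc=[61, 42]
9: 0x3a2 (blk 58, set 2) → L1-HIT  vc=[61, 42]
10: 0x1d8 (blk 29, set 5) → MISS  vc=[61, 42, 21]
11: 0x157 (blk 21, set 5) → VC-HIT  vc=[61, 42, 29]
12: 0x3a8 (blk 58, set 2) → L1-HIT  vc=[61, 42, 29]
13: 0xbc (blk 11, set 3) → L1-HIT  vc=[61, 42, 29]
14: 0xd9 (blk 13, set 5) → MISS  vc=[61, 42, 29, 21]
15: 0x158 (blk 21, set 5) → VC-HIT  vc=[61, 42, 29, 13]
16: 0xd7 (blk 13, set 5) → VC-HIT  vc=[61, 42, 29, 21]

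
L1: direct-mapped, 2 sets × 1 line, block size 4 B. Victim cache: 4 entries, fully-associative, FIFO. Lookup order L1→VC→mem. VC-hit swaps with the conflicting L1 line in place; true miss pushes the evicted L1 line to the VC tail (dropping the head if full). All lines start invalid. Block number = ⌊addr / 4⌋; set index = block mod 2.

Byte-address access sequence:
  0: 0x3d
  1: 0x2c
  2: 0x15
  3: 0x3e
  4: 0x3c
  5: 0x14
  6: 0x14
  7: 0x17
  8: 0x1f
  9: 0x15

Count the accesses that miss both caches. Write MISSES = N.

MISSES = 4

#0 0x3d→b15/s1 MISS; vc=[]
#1 0x2c→b11/s1 MISS; vc=[15]
#2 0x15→b5/s1 MISS; vc=[15,11]
#3 0x3e→b15/s1 VC-HIT; vc=[5,11]
#4 0x3c→b15/s1 L1-HIT; vc=[5,11]
#5 0x14→b5/s1 VC-HIT; vc=[15,11]
#6 0x14→b5/s1 L1-HIT; vc=[15,11]
#7 0x17→b5/s1 L1-HIT; vc=[15,11]
#8 0x1f→b7/s1 MISS; vc=[15,11,5]
#9 0x15→b5/s1 VC-HIT; vc=[15,11,7]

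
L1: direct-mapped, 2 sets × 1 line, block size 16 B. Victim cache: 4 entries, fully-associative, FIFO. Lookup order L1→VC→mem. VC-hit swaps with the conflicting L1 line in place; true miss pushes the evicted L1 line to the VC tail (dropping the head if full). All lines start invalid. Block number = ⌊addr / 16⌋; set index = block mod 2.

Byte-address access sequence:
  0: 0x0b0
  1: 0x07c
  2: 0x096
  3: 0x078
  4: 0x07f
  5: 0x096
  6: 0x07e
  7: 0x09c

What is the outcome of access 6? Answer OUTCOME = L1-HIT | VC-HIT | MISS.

OUTCOME = VC-HIT

#0 0xb0→b11/s1 MISS; vc=[]
#1 0x7c→b7/s1 MISS; vc=[11]
#2 0x96→b9/s1 MISS; vc=[11,7]
#3 0x78→b7/s1 VC-HIT; vc=[11,9]
#4 0x7f→b7/s1 L1-HIT; vc=[11,9]
#5 0x96→b9/s1 VC-HIT; vc=[11,7]
#6 0x7e→b7/s1 VC-HIT; vc=[11,9]
#7 0x9c→b9/s1 VC-HIT; vc=[11,7]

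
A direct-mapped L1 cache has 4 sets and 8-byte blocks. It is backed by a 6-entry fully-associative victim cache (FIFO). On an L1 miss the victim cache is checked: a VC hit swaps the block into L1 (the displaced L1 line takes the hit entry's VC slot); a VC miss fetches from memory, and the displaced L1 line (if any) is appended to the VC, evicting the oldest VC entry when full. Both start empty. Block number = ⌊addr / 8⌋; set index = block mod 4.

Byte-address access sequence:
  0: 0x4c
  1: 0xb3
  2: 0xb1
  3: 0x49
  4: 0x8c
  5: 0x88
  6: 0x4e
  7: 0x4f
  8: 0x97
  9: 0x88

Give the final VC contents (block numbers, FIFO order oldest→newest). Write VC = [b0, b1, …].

VC = [9, 22]

  [0] addr=0x4c blk=9 s=1: MISS | VC []
  [1] addr=0xb3 blk=22 s=2: MISS | VC []
  [2] addr=0xb1 blk=22 s=2: L1-HIT | VC []
  [3] addr=0x49 blk=9 s=1: L1-HIT | VC []
  [4] addr=0x8c blk=17 s=1: MISS | VC [9]
  [5] addr=0x88 blk=17 s=1: L1-HIT | VC [9]
  [6] addr=0x4e blk=9 s=1: VC-HIT | VC [17]
  [7] addr=0x4f blk=9 s=1: L1-HIT | VC [17]
  [8] addr=0x97 blk=18 s=2: MISS | VC [17, 22]
  [9] addr=0x88 blk=17 s=1: VC-HIT | VC [9, 22]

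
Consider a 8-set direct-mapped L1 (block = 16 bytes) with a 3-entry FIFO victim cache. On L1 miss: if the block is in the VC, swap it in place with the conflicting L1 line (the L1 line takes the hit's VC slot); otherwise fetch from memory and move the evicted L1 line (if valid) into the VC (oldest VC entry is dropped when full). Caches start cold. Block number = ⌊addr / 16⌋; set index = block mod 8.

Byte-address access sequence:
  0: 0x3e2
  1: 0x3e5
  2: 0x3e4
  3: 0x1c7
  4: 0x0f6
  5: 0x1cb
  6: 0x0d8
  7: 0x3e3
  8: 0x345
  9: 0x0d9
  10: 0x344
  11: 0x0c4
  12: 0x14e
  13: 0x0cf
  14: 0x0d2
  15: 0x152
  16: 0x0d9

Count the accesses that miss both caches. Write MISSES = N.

0: 0x3e2 (blk 62, set 6) → MISS  vc=[]
1: 0x3e5 (blk 62, set 6) → L1-HIT  vc=[]
2: 0x3e4 (blk 62, set 6) → L1-HIT  vc=[]
3: 0x1c7 (blk 28, set 4) → MISS  vc=[]
4: 0xf6 (blk 15, set 7) → MISS  vc=[]
5: 0x1cb (blk 28, set 4) → L1-HIT  vc=[]
6: 0xd8 (blk 13, set 5) → MISS  vc=[]
7: 0x3e3 (blk 62, set 6) → L1-HIT  vc=[]
8: 0x345 (blk 52, set 4) → MISS  vc=[28]
9: 0xd9 (blk 13, set 5) → L1-HIT  vc=[28]
10: 0x344 (blk 52, set 4) → L1-HIT  vc=[28]
11: 0xc4 (blk 12, set 4) → MISS  vc=[28, 52]
12: 0x14e (blk 20, set 4) → MISS  vc=[28, 52, 12]
13: 0xcf (blk 12, set 4) → VC-HIT  vc=[28, 52, 20]
14: 0xd2 (blk 13, set 5) → L1-HIT  vc=[28, 52, 20]
15: 0x152 (blk 21, set 5) → MISS  vc=[52, 20, 13]
16: 0xd9 (blk 13, set 5) → VC-HIT  vc=[52, 20, 21]

MISSES = 8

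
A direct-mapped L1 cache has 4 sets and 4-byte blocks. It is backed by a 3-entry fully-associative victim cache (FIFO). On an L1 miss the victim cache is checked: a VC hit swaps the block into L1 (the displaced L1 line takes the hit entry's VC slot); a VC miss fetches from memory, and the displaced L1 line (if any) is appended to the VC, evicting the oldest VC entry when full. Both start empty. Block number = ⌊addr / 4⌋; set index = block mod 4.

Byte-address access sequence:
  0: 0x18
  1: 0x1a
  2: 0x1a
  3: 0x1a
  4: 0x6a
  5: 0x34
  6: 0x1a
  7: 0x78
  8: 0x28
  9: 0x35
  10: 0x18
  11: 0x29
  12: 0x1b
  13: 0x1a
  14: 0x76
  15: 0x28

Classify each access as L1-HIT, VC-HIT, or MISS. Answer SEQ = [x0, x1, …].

#0 0x18→b6/s2 MISS; vc=[]
#1 0x1a→b6/s2 L1-HIT; vc=[]
#2 0x1a→b6/s2 L1-HIT; vc=[]
#3 0x1a→b6/s2 L1-HIT; vc=[]
#4 0x6a→b26/s2 MISS; vc=[6]
#5 0x34→b13/s1 MISS; vc=[6]
#6 0x1a→b6/s2 VC-HIT; vc=[26]
#7 0x78→b30/s2 MISS; vc=[26,6]
#8 0x28→b10/s2 MISS; vc=[26,6,30]
#9 0x35→b13/s1 L1-HIT; vc=[26,6,30]
#10 0x18→b6/s2 VC-HIT; vc=[26,10,30]
#11 0x29→b10/s2 VC-HIT; vc=[26,6,30]
#12 0x1b→b6/s2 VC-HIT; vc=[26,10,30]
#13 0x1a→b6/s2 L1-HIT; vc=[26,10,30]
#14 0x76→b29/s1 MISS; vc=[10,30,13]
#15 0x28→b10/s2 VC-HIT; vc=[6,30,13]

SEQ = [MISS, L1-HIT, L1-HIT, L1-HIT, MISS, MISS, VC-HIT, MISS, MISS, L1-HIT, VC-HIT, VC-HIT, VC-HIT, L1-HIT, MISS, VC-HIT]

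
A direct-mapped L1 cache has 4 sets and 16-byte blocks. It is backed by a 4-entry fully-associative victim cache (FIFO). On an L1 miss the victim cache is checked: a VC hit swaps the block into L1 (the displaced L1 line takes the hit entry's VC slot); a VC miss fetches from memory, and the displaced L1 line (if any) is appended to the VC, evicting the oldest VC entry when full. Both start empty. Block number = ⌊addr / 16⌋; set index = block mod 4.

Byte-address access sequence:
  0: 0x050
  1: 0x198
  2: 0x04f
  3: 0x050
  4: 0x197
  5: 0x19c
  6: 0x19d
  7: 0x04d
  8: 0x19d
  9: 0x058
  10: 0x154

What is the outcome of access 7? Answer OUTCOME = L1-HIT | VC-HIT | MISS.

OUTCOME = L1-HIT

0: 0x50 (blk 5, set 1) → MISS  vc=[]
1: 0x198 (blk 25, set 1) → MISS  vc=[5]
2: 0x4f (blk 4, set 0) → MISS  vc=[5]
3: 0x50 (blk 5, set 1) → VC-HIT  vc=[25]
4: 0x197 (blk 25, set 1) → VC-HIT  vc=[5]
5: 0x19c (blk 25, set 1) → L1-HIT  vc=[5]
6: 0x19d (blk 25, set 1) → L1-HIT  vc=[5]
7: 0x4d (blk 4, set 0) → L1-HIT  vc=[5]
8: 0x19d (blk 25, set 1) → L1-HIT  vc=[5]
9: 0x58 (blk 5, set 1) → VC-HIT  vc=[25]
10: 0x154 (blk 21, set 1) → MISS  vc=[25, 5]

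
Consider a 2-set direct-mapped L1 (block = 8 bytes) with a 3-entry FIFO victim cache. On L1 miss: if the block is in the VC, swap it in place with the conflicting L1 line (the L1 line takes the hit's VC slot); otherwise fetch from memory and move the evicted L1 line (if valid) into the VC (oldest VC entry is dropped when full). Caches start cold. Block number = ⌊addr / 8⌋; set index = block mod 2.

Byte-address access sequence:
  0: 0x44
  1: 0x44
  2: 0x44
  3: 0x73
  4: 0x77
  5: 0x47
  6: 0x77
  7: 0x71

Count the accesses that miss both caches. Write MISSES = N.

#0 0x44→b8/s0 MISS; vc=[]
#1 0x44→b8/s0 L1-HIT; vc=[]
#2 0x44→b8/s0 L1-HIT; vc=[]
#3 0x73→b14/s0 MISS; vc=[8]
#4 0x77→b14/s0 L1-HIT; vc=[8]
#5 0x47→b8/s0 VC-HIT; vc=[14]
#6 0x77→b14/s0 VC-HIT; vc=[8]
#7 0x71→b14/s0 L1-HIT; vc=[8]

MISSES = 2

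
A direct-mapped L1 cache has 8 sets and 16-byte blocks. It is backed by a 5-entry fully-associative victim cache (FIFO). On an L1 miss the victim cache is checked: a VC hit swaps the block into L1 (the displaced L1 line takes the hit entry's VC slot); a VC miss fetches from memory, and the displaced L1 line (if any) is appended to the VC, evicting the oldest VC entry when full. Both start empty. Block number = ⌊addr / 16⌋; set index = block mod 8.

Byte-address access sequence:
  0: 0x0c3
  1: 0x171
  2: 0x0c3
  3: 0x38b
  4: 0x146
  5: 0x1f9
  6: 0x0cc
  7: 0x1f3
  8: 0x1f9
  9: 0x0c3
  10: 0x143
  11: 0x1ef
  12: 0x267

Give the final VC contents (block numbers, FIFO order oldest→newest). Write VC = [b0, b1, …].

#0 0xc3→b12/s4 MISS; vc=[]
#1 0x171→b23/s7 MISS; vc=[]
#2 0xc3→b12/s4 L1-HIT; vc=[]
#3 0x38b→b56/s0 MISS; vc=[]
#4 0x146→b20/s4 MISS; vc=[12]
#5 0x1f9→b31/s7 MISS; vc=[12,23]
#6 0xcc→b12/s4 VC-HIT; vc=[20,23]
#7 0x1f3→b31/s7 L1-HIT; vc=[20,23]
#8 0x1f9→b31/s7 L1-HIT; vc=[20,23]
#9 0xc3→b12/s4 L1-HIT; vc=[20,23]
#10 0x143→b20/s4 VC-HIT; vc=[12,23]
#11 0x1ef→b30/s6 MISS; vc=[12,23]
#12 0x267→b38/s6 MISS; vc=[12,23,30]

VC = [12, 23, 30]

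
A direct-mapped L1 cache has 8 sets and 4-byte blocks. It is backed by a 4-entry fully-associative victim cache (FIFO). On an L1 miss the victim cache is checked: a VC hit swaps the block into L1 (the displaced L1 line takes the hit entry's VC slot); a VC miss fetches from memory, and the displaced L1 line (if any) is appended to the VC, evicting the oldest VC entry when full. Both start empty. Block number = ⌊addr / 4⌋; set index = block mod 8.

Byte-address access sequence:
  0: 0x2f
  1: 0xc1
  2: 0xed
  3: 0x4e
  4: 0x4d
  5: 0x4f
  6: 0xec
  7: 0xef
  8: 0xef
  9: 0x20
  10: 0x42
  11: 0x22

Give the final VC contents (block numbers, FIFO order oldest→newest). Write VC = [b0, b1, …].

VC = [11, 19, 48, 16]

  [0] addr=0x2f blk=11 s=3: MISS | VC []
  [1] addr=0xc1 blk=48 s=0: MISS | VC []
  [2] addr=0xed blk=59 s=3: MISS | VC [11]
  [3] addr=0x4e blk=19 s=3: MISS | VC [11, 59]
  [4] addr=0x4d blk=19 s=3: L1-HIT | VC [11, 59]
  [5] addr=0x4f blk=19 s=3: L1-HIT | VC [11, 59]
  [6] addr=0xec blk=59 s=3: VC-HIT | VC [11, 19]
  [7] addr=0xef blk=59 s=3: L1-HIT | VC [11, 19]
  [8] addr=0xef blk=59 s=3: L1-HIT | VC [11, 19]
  [9] addr=0x20 blk=8 s=0: MISS | VC [11, 19, 48]
  [10] addr=0x42 blk=16 s=0: MISS | VC [11, 19, 48, 8]
  [11] addr=0x22 blk=8 s=0: VC-HIT | VC [11, 19, 48, 16]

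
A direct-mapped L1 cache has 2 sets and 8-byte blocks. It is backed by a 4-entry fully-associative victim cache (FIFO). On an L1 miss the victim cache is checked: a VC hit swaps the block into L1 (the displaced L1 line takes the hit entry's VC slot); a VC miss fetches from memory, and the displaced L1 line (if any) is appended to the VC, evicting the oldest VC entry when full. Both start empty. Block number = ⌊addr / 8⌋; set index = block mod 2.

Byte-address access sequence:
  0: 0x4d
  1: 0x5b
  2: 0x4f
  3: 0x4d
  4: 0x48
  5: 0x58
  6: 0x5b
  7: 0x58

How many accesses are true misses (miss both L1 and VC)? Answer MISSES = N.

0: 0x4d (blk 9, set 1) → MISS  vc=[]
1: 0x5b (blk 11, set 1) → MISS  vc=[9]
2: 0x4f (blk 9, set 1) → VC-HIT  vc=[11]
3: 0x4d (blk 9, set 1) → L1-HIT  vc=[11]
4: 0x48 (blk 9, set 1) → L1-HIT  vc=[11]
5: 0x58 (blk 11, set 1) → VC-HIT  vc=[9]
6: 0x5b (blk 11, set 1) → L1-HIT  vc=[9]
7: 0x58 (blk 11, set 1) → L1-HIT  vc=[9]

MISSES = 2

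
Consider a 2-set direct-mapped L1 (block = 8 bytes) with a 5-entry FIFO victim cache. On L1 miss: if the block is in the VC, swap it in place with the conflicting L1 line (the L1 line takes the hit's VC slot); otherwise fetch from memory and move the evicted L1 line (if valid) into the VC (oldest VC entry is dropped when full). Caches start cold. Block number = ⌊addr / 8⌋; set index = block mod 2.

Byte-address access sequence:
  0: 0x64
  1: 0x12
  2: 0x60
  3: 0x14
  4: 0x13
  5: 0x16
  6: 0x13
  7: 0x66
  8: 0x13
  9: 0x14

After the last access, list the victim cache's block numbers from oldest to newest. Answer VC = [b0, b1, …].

  [0] addr=0x64 blk=12 s=0: MISS | VC []
  [1] addr=0x12 blk=2 s=0: MISS | VC [12]
  [2] addr=0x60 blk=12 s=0: VC-HIT | VC [2]
  [3] addr=0x14 blk=2 s=0: VC-HIT | VC [12]
  [4] addr=0x13 blk=2 s=0: L1-HIT | VC [12]
  [5] addr=0x16 blk=2 s=0: L1-HIT | VC [12]
  [6] addr=0x13 blk=2 s=0: L1-HIT | VC [12]
  [7] addr=0x66 blk=12 s=0: VC-HIT | VC [2]
  [8] addr=0x13 blk=2 s=0: VC-HIT | VC [12]
  [9] addr=0x14 blk=2 s=0: L1-HIT | VC [12]

VC = [12]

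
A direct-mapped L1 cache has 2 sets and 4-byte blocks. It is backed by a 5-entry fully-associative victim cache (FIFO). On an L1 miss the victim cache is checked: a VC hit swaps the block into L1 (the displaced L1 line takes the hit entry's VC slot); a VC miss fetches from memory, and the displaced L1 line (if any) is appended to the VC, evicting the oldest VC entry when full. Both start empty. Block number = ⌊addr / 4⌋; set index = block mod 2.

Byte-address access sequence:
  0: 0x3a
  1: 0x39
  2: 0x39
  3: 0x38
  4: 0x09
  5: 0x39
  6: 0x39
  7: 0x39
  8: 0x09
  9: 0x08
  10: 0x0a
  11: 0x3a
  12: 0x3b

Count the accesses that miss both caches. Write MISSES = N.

MISSES = 2

  [0] addr=0x3a blk=14 s=0: MISS | VC []
  [1] addr=0x39 blk=14 s=0: L1-HIT | VC []
  [2] addr=0x39 blk=14 s=0: L1-HIT | VC []
  [3] addr=0x38 blk=14 s=0: L1-HIT | VC []
  [4] addr=0x9 blk=2 s=0: MISS | VC [14]
  [5] addr=0x39 blk=14 s=0: VC-HIT | VC [2]
  [6] addr=0x39 blk=14 s=0: L1-HIT | VC [2]
  [7] addr=0x39 blk=14 s=0: L1-HIT | VC [2]
  [8] addr=0x9 blk=2 s=0: VC-HIT | VC [14]
  [9] addr=0x8 blk=2 s=0: L1-HIT | VC [14]
  [10] addr=0xa blk=2 s=0: L1-HIT | VC [14]
  [11] addr=0x3a blk=14 s=0: VC-HIT | VC [2]
  [12] addr=0x3b blk=14 s=0: L1-HIT | VC [2]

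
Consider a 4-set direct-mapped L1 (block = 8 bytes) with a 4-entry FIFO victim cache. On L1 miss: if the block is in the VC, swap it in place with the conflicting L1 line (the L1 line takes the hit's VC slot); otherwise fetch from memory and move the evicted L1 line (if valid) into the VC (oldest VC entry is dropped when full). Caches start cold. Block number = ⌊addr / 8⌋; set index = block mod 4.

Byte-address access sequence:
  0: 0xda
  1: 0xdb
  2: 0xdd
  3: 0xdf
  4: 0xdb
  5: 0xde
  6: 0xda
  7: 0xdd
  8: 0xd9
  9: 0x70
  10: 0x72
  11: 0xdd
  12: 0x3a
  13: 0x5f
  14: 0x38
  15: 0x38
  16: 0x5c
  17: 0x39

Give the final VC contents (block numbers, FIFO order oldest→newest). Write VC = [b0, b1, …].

0: 0xda (blk 27, set 3) → MISS  vc=[]
1: 0xdb (blk 27, set 3) → L1-HIT  vc=[]
2: 0xdd (blk 27, set 3) → L1-HIT  vc=[]
3: 0xdf (blk 27, set 3) → L1-HIT  vc=[]
4: 0xdb (blk 27, set 3) → L1-HIT  vc=[]
5: 0xde (blk 27, set 3) → L1-HIT  vc=[]
6: 0xda (blk 27, set 3) → L1-HIT  vc=[]
7: 0xdd (blk 27, set 3) → L1-HIT  vc=[]
8: 0xd9 (blk 27, set 3) → L1-HIT  vc=[]
9: 0x70 (blk 14, set 2) → MISS  vc=[]
10: 0x72 (blk 14, set 2) → L1-HIT  vc=[]
11: 0xdd (blk 27, set 3) → L1-HIT  vc=[]
12: 0x3a (blk 7, set 3) → MISS  vc=[27]
13: 0x5f (blk 11, set 3) → MISS  vc=[27, 7]
14: 0x38 (blk 7, set 3) → VC-HIT  vc=[27, 11]
15: 0x38 (blk 7, set 3) → L1-HIT  vc=[27, 11]
16: 0x5c (blk 11, set 3) → VC-HIT  vc=[27, 7]
17: 0x39 (blk 7, set 3) → VC-HIT  vc=[27, 11]

VC = [27, 11]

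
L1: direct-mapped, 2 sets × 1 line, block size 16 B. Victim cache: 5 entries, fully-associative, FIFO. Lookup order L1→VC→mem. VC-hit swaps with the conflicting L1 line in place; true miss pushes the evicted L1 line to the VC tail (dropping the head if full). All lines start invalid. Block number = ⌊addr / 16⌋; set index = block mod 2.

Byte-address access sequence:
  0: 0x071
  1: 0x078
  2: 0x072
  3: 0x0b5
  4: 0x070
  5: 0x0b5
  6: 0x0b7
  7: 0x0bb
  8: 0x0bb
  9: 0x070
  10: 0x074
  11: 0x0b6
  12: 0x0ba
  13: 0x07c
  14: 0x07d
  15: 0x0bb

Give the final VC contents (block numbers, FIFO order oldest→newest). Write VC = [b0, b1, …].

VC = [7]

0: 0x71 (blk 7, set 1) → MISS  vc=[]
1: 0x78 (blk 7, set 1) → L1-HIT  vc=[]
2: 0x72 (blk 7, set 1) → L1-HIT  vc=[]
3: 0xb5 (blk 11, set 1) → MISS  vc=[7]
4: 0x70 (blk 7, set 1) → VC-HIT  vc=[11]
5: 0xb5 (blk 11, set 1) → VC-HIT  vc=[7]
6: 0xb7 (blk 11, set 1) → L1-HIT  vc=[7]
7: 0xbb (blk 11, set 1) → L1-HIT  vc=[7]
8: 0xbb (blk 11, set 1) → L1-HIT  vc=[7]
9: 0x70 (blk 7, set 1) → VC-HIT  vc=[11]
10: 0x74 (blk 7, set 1) → L1-HIT  vc=[11]
11: 0xb6 (blk 11, set 1) → VC-HIT  vc=[7]
12: 0xba (blk 11, set 1) → L1-HIT  vc=[7]
13: 0x7c (blk 7, set 1) → VC-HIT  vc=[11]
14: 0x7d (blk 7, set 1) → L1-HIT  vc=[11]
15: 0xbb (blk 11, set 1) → VC-HIT  vc=[7]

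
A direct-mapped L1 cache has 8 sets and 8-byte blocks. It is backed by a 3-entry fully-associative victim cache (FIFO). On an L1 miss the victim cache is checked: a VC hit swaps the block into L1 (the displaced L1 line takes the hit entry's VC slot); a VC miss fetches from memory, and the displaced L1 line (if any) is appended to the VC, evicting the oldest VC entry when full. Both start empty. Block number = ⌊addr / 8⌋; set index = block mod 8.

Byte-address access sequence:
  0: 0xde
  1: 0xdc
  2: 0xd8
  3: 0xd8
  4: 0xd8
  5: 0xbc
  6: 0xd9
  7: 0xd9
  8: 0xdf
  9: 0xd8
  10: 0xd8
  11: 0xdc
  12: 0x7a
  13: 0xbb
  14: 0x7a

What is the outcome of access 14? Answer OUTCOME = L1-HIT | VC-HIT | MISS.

0: 0xde (blk 27, set 3) → MISS  vc=[]
1: 0xdc (blk 27, set 3) → L1-HIT  vc=[]
2: 0xd8 (blk 27, set 3) → L1-HIT  vc=[]
3: 0xd8 (blk 27, set 3) → L1-HIT  vc=[]
4: 0xd8 (blk 27, set 3) → L1-HIT  vc=[]
5: 0xbc (blk 23, set 7) → MISS  vc=[]
6: 0xd9 (blk 27, set 3) → L1-HIT  vc=[]
7: 0xd9 (blk 27, set 3) → L1-HIT  vc=[]
8: 0xdf (blk 27, set 3) → L1-HIT  vc=[]
9: 0xd8 (blk 27, set 3) → L1-HIT  vc=[]
10: 0xd8 (blk 27, set 3) → L1-HIT  vc=[]
11: 0xdc (blk 27, set 3) → L1-HIT  vc=[]
12: 0x7a (blk 15, set 7) → MISS  vc=[23]
13: 0xbb (blk 23, set 7) → VC-HIT  vc=[15]
14: 0x7a (blk 15, set 7) → VC-HIT  vc=[23]

OUTCOME = VC-HIT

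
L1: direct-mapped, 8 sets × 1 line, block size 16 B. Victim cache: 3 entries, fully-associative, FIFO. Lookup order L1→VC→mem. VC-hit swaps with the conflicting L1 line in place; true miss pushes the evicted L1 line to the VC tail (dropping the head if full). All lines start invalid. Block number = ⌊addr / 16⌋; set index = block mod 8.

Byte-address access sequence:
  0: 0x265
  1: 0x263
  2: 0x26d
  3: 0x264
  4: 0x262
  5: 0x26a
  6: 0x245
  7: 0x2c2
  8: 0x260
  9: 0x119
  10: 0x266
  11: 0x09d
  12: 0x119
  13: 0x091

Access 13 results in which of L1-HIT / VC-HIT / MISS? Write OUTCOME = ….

OUTCOME = VC-HIT

  [0] addr=0x265 blk=38 s=6: MISS | VC []
  [1] addr=0x263 blk=38 s=6: L1-HIT | VC []
  [2] addr=0x26d blk=38 s=6: L1-HIT | VC []
  [3] addr=0x264 blk=38 s=6: L1-HIT | VC []
  [4] addr=0x262 blk=38 s=6: L1-HIT | VC []
  [5] addr=0x26a blk=38 s=6: L1-HIT | VC []
  [6] addr=0x245 blk=36 s=4: MISS | VC []
  [7] addr=0x2c2 blk=44 s=4: MISS | VC [36]
  [8] addr=0x260 blk=38 s=6: L1-HIT | VC [36]
  [9] addr=0x119 blk=17 s=1: MISS | VC [36]
  [10] addr=0x266 blk=38 s=6: L1-HIT | VC [36]
  [11] addr=0x9d blk=9 s=1: MISS | VC [36, 17]
  [12] addr=0x119 blk=17 s=1: VC-HIT | VC [36, 9]
  [13] addr=0x91 blk=9 s=1: VC-HIT | VC [36, 17]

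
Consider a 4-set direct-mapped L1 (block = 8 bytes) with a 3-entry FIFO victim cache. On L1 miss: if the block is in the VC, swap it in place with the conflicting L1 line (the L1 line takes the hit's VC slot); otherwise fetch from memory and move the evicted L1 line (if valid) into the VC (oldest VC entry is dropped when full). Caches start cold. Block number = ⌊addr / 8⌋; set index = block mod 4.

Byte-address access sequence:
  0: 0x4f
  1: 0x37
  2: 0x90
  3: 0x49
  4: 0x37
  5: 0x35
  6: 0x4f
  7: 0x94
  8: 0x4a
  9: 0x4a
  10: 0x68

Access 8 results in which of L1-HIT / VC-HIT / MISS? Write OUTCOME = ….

OUTCOME = L1-HIT

  [0] addr=0x4f blk=9 s=1: MISS | VC []
  [1] addr=0x37 blk=6 s=2: MISS | VC []
  [2] addr=0x90 blk=18 s=2: MISS | VC [6]
  [3] addr=0x49 blk=9 s=1: L1-HIT | VC [6]
  [4] addr=0x37 blk=6 s=2: VC-HIT | VC [18]
  [5] addr=0x35 blk=6 s=2: L1-HIT | VC [18]
  [6] addr=0x4f blk=9 s=1: L1-HIT | VC [18]
  [7] addr=0x94 blk=18 s=2: VC-HIT | VC [6]
  [8] addr=0x4a blk=9 s=1: L1-HIT | VC [6]
  [9] addr=0x4a blk=9 s=1: L1-HIT | VC [6]
  [10] addr=0x68 blk=13 s=1: MISS | VC [6, 9]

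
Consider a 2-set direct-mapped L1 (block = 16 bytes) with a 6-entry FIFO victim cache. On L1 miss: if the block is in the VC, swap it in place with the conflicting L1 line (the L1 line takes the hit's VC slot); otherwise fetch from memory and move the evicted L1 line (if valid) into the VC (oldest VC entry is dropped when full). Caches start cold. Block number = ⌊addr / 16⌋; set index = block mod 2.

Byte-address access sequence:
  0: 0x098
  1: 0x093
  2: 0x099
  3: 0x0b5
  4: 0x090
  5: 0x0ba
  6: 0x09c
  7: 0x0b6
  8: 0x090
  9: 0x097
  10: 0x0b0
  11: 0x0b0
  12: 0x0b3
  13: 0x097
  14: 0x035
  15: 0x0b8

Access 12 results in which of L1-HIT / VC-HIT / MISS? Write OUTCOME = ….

OUTCOME = L1-HIT

#0 0x98→b9/s1 MISS; vc=[]
#1 0x93→b9/s1 L1-HIT; vc=[]
#2 0x99→b9/s1 L1-HIT; vc=[]
#3 0xb5→b11/s1 MISS; vc=[9]
#4 0x90→b9/s1 VC-HIT; vc=[11]
#5 0xba→b11/s1 VC-HIT; vc=[9]
#6 0x9c→b9/s1 VC-HIT; vc=[11]
#7 0xb6→b11/s1 VC-HIT; vc=[9]
#8 0x90→b9/s1 VC-HIT; vc=[11]
#9 0x97→b9/s1 L1-HIT; vc=[11]
#10 0xb0→b11/s1 VC-HIT; vc=[9]
#11 0xb0→b11/s1 L1-HIT; vc=[9]
#12 0xb3→b11/s1 L1-HIT; vc=[9]
#13 0x97→b9/s1 VC-HIT; vc=[11]
#14 0x35→b3/s1 MISS; vc=[11,9]
#15 0xb8→b11/s1 VC-HIT; vc=[3,9]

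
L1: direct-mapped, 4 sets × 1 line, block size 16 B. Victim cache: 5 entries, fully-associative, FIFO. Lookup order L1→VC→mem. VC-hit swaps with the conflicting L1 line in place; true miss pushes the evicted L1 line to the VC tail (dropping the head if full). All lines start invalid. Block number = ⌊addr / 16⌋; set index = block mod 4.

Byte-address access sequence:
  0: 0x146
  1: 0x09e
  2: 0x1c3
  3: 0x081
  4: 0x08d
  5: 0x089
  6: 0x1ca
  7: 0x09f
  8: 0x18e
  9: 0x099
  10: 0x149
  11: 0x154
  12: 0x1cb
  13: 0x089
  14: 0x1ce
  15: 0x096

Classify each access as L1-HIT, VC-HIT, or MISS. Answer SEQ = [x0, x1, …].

SEQ = [MISS, MISS, MISS, MISS, L1-HIT, L1-HIT, VC-HIT, L1-HIT, MISS, L1-HIT, VC-HIT, MISS, VC-HIT, VC-HIT, VC-HIT, VC-HIT]

0: 0x146 (blk 20, set 0) → MISS  vc=[]
1: 0x9e (blk 9, set 1) → MISS  vc=[]
2: 0x1c3 (blk 28, set 0) → MISS  vc=[20]
3: 0x81 (blk 8, set 0) → MISS  vc=[20, 28]
4: 0x8d (blk 8, set 0) → L1-HIT  vc=[20, 28]
5: 0x89 (blk 8, set 0) → L1-HIT  vc=[20, 28]
6: 0x1ca (blk 28, set 0) → VC-HIT  vc=[20, 8]
7: 0x9f (blk 9, set 1) → L1-HIT  vc=[20, 8]
8: 0x18e (blk 24, set 0) → MISS  vc=[20, 8, 28]
9: 0x99 (blk 9, set 1) → L1-HIT  vc=[20, 8, 28]
10: 0x149 (blk 20, set 0) → VC-HIT  vc=[24, 8, 28]
11: 0x154 (blk 21, set 1) → MISS  vc=[24, 8, 28, 9]
12: 0x1cb (blk 28, set 0) → VC-HIT  vc=[24, 8, 20, 9]
13: 0x89 (blk 8, set 0) → VC-HIT  vc=[24, 28, 20, 9]
14: 0x1ce (blk 28, set 0) → VC-HIT  vc=[24, 8, 20, 9]
15: 0x96 (blk 9, set 1) → VC-HIT  vc=[24, 8, 20, 21]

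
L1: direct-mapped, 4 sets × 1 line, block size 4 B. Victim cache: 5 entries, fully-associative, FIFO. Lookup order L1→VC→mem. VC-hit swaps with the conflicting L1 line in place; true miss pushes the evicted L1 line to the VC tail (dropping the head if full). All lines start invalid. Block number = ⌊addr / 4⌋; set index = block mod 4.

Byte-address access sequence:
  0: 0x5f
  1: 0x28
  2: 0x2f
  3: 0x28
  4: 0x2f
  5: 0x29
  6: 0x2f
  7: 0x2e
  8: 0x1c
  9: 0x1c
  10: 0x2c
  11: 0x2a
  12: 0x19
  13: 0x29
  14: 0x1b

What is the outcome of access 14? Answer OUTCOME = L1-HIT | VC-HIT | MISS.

#0 0x5f→b23/s3 MISS; vc=[]
#1 0x28→b10/s2 MISS; vc=[]
#2 0x2f→b11/s3 MISS; vc=[23]
#3 0x28→b10/s2 L1-HIT; vc=[23]
#4 0x2f→b11/s3 L1-HIT; vc=[23]
#5 0x29→b10/s2 L1-HIT; vc=[23]
#6 0x2f→b11/s3 L1-HIT; vc=[23]
#7 0x2e→b11/s3 L1-HIT; vc=[23]
#8 0x1c→b7/s3 MISS; vc=[23,11]
#9 0x1c→b7/s3 L1-HIT; vc=[23,11]
#10 0x2c→b11/s3 VC-HIT; vc=[23,7]
#11 0x2a→b10/s2 L1-HIT; vc=[23,7]
#12 0x19→b6/s2 MISS; vc=[23,7,10]
#13 0x29→b10/s2 VC-HIT; vc=[23,7,6]
#14 0x1b→b6/s2 VC-HIT; vc=[23,7,10]

OUTCOME = VC-HIT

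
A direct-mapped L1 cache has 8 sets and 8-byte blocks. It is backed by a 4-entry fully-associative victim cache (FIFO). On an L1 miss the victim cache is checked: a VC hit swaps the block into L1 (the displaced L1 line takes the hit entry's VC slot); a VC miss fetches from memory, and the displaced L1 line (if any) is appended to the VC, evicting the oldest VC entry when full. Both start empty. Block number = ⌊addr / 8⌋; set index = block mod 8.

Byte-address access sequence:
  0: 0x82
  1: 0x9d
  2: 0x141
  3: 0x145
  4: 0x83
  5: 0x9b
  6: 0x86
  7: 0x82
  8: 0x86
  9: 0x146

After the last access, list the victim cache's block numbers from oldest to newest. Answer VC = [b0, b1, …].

VC = [16]

  [0] addr=0x82 blk=16 s=0: MISS | VC []
  [1] addr=0x9d blk=19 s=3: MISS | VC []
  [2] addr=0x141 blk=40 s=0: MISS | VC [16]
  [3] addr=0x145 blk=40 s=0: L1-HIT | VC [16]
  [4] addr=0x83 blk=16 s=0: VC-HIT | VC [40]
  [5] addr=0x9b blk=19 s=3: L1-HIT | VC [40]
  [6] addr=0x86 blk=16 s=0: L1-HIT | VC [40]
  [7] addr=0x82 blk=16 s=0: L1-HIT | VC [40]
  [8] addr=0x86 blk=16 s=0: L1-HIT | VC [40]
  [9] addr=0x146 blk=40 s=0: VC-HIT | VC [16]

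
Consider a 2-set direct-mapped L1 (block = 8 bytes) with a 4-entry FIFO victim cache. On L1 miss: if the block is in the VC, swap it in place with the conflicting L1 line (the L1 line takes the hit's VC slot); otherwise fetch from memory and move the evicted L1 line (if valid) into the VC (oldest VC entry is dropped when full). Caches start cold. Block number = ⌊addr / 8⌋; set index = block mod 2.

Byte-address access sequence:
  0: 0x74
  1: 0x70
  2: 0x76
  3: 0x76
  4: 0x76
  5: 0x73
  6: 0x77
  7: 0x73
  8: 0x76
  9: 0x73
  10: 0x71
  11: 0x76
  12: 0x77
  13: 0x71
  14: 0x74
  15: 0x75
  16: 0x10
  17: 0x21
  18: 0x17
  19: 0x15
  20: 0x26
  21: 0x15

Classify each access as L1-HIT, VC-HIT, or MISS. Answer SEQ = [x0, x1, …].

SEQ = [MISS, L1-HIT, L1-HIT, L1-HIT, L1-HIT, L1-HIT, L1-HIT, L1-HIT, L1-HIT, L1-HIT, L1-HIT, L1-HIT, L1-HIT, L1-HIT, L1-HIT, L1-HIT, MISS, MISS, VC-HIT, L1-HIT, VC-HIT, VC-HIT]

  [0] addr=0x74 blk=14 s=0: MISS | VC []
  [1] addr=0x70 blk=14 s=0: L1-HIT | VC []
  [2] addr=0x76 blk=14 s=0: L1-HIT | VC []
  [3] addr=0x76 blk=14 s=0: L1-HIT | VC []
  [4] addr=0x76 blk=14 s=0: L1-HIT | VC []
  [5] addr=0x73 blk=14 s=0: L1-HIT | VC []
  [6] addr=0x77 blk=14 s=0: L1-HIT | VC []
  [7] addr=0x73 blk=14 s=0: L1-HIT | VC []
  [8] addr=0x76 blk=14 s=0: L1-HIT | VC []
  [9] addr=0x73 blk=14 s=0: L1-HIT | VC []
  [10] addr=0x71 blk=14 s=0: L1-HIT | VC []
  [11] addr=0x76 blk=14 s=0: L1-HIT | VC []
  [12] addr=0x77 blk=14 s=0: L1-HIT | VC []
  [13] addr=0x71 blk=14 s=0: L1-HIT | VC []
  [14] addr=0x74 blk=14 s=0: L1-HIT | VC []
  [15] addr=0x75 blk=14 s=0: L1-HIT | VC []
  [16] addr=0x10 blk=2 s=0: MISS | VC [14]
  [17] addr=0x21 blk=4 s=0: MISS | VC [14, 2]
  [18] addr=0x17 blk=2 s=0: VC-HIT | VC [14, 4]
  [19] addr=0x15 blk=2 s=0: L1-HIT | VC [14, 4]
  [20] addr=0x26 blk=4 s=0: VC-HIT | VC [14, 2]
  [21] addr=0x15 blk=2 s=0: VC-HIT | VC [14, 4]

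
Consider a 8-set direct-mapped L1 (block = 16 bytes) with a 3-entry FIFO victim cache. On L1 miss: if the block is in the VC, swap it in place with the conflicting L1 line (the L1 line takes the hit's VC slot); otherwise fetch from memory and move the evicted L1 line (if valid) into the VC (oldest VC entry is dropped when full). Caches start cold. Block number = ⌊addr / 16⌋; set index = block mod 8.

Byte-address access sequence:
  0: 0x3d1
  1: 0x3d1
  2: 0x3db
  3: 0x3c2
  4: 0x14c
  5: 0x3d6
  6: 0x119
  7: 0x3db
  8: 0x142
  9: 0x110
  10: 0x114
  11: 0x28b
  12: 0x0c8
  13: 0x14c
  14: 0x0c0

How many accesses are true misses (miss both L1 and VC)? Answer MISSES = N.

MISSES = 6

#0 0x3d1→b61/s5 MISS; vc=[]
#1 0x3d1→b61/s5 L1-HIT; vc=[]
#2 0x3db→b61/s5 L1-HIT; vc=[]
#3 0x3c2→b60/s4 MISS; vc=[]
#4 0x14c→b20/s4 MISS; vc=[60]
#5 0x3d6→b61/s5 L1-HIT; vc=[60]
#6 0x119→b17/s1 MISS; vc=[60]
#7 0x3db→b61/s5 L1-HIT; vc=[60]
#8 0x142→b20/s4 L1-HIT; vc=[60]
#9 0x110→b17/s1 L1-HIT; vc=[60]
#10 0x114→b17/s1 L1-HIT; vc=[60]
#11 0x28b→b40/s0 MISS; vc=[60]
#12 0xc8→b12/s4 MISS; vc=[60,20]
#13 0x14c→b20/s4 VC-HIT; vc=[60,12]
#14 0xc0→b12/s4 VC-HIT; vc=[60,20]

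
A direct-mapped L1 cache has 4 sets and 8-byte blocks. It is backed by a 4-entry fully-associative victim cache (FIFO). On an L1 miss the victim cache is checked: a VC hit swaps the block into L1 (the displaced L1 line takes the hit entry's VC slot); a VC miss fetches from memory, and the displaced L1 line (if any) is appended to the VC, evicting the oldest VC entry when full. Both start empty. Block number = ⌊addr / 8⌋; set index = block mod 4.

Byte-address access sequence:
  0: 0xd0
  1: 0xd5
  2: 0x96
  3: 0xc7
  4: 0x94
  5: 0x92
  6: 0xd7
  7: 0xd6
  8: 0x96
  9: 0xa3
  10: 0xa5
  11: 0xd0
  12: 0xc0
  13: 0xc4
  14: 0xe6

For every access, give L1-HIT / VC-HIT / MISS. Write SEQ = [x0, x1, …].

SEQ = [MISS, L1-HIT, MISS, MISS, L1-HIT, L1-HIT, VC-HIT, L1-HIT, VC-HIT, MISS, L1-HIT, VC-HIT, VC-HIT, L1-HIT, MISS]

0: 0xd0 (blk 26, set 2) → MISS  vc=[]
1: 0xd5 (blk 26, set 2) → L1-HIT  vc=[]
2: 0x96 (blk 18, set 2) → MISS  vc=[26]
3: 0xc7 (blk 24, set 0) → MISS  vc=[26]
4: 0x94 (blk 18, set 2) → L1-HIT  vc=[26]
5: 0x92 (blk 18, set 2) → L1-HIT  vc=[26]
6: 0xd7 (blk 26, set 2) → VC-HIT  vc=[18]
7: 0xd6 (blk 26, set 2) → L1-HIT  vc=[18]
8: 0x96 (blk 18, set 2) → VC-HIT  vc=[26]
9: 0xa3 (blk 20, set 0) → MISS  vc=[26, 24]
10: 0xa5 (blk 20, set 0) → L1-HIT  vc=[26, 24]
11: 0xd0 (blk 26, set 2) → VC-HIT  vc=[18, 24]
12: 0xc0 (blk 24, set 0) → VC-HIT  vc=[18, 20]
13: 0xc4 (blk 24, set 0) → L1-HIT  vc=[18, 20]
14: 0xe6 (blk 28, set 0) → MISS  vc=[18, 20, 24]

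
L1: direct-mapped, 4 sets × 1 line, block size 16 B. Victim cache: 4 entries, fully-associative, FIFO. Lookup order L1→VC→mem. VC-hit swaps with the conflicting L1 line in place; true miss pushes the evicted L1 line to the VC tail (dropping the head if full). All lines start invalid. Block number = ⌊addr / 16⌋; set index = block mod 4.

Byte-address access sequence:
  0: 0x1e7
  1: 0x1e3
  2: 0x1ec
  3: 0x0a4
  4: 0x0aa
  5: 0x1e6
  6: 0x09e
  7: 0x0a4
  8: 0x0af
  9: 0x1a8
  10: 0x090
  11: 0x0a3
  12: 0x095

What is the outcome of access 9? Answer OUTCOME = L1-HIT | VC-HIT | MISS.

0: 0x1e7 (blk 30, set 2) → MISS  vc=[]
1: 0x1e3 (blk 30, set 2) → L1-HIT  vc=[]
2: 0x1ec (blk 30, set 2) → L1-HIT  vc=[]
3: 0xa4 (blk 10, set 2) → MISS  vc=[30]
4: 0xaa (blk 10, set 2) → L1-HIT  vc=[30]
5: 0x1e6 (blk 30, set 2) → VC-HIT  vc=[10]
6: 0x9e (blk 9, set 1) → MISS  vc=[10]
7: 0xa4 (blk 10, set 2) → VC-HIT  vc=[30]
8: 0xaf (blk 10, set 2) → L1-HIT  vc=[30]
9: 0x1a8 (blk 26, set 2) → MISS  vc=[30, 10]
10: 0x90 (blk 9, set 1) → L1-HIT  vc=[30, 10]
11: 0xa3 (blk 10, set 2) → VC-HIT  vc=[30, 26]
12: 0x95 (blk 9, set 1) → L1-HIT  vc=[30, 26]

OUTCOME = MISS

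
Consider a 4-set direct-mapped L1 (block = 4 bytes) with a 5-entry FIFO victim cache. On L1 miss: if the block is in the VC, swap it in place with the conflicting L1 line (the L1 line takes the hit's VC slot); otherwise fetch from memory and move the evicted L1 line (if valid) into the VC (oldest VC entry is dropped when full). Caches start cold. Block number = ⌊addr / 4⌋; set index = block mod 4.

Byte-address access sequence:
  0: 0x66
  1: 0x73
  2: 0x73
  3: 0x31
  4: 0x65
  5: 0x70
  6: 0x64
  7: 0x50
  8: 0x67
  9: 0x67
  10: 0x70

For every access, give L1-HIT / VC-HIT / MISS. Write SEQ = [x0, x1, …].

SEQ = [MISS, MISS, L1-HIT, MISS, L1-HIT, VC-HIT, L1-HIT, MISS, L1-HIT, L1-HIT, VC-HIT]

  [0] addr=0x66 blk=25 s=1: MISS | VC []
  [1] addr=0x73 blk=28 s=0: MISS | VC []
  [2] addr=0x73 blk=28 s=0: L1-HIT | VC []
  [3] addr=0x31 blk=12 s=0: MISS | VC [28]
  [4] addr=0x65 blk=25 s=1: L1-HIT | VC [28]
  [5] addr=0x70 blk=28 s=0: VC-HIT | VC [12]
  [6] addr=0x64 blk=25 s=1: L1-HIT | VC [12]
  [7] addr=0x50 blk=20 s=0: MISS | VC [12, 28]
  [8] addr=0x67 blk=25 s=1: L1-HIT | VC [12, 28]
  [9] addr=0x67 blk=25 s=1: L1-HIT | VC [12, 28]
  [10] addr=0x70 blk=28 s=0: VC-HIT | VC [12, 20]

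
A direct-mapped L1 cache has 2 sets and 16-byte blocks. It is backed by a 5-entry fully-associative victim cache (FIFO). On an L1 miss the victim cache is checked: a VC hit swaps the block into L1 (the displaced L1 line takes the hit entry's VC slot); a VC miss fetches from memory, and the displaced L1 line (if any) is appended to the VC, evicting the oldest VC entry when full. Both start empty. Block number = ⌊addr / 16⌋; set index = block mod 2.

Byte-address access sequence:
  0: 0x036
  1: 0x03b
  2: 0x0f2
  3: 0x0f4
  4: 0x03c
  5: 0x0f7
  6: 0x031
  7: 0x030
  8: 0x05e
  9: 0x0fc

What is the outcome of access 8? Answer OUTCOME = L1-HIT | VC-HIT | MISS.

OUTCOME = MISS

#0 0x36→b3/s1 MISS; vc=[]
#1 0x3b→b3/s1 L1-HIT; vc=[]
#2 0xf2→b15/s1 MISS; vc=[3]
#3 0xf4→b15/s1 L1-HIT; vc=[3]
#4 0x3c→b3/s1 VC-HIT; vc=[15]
#5 0xf7→b15/s1 VC-HIT; vc=[3]
#6 0x31→b3/s1 VC-HIT; vc=[15]
#7 0x30→b3/s1 L1-HIT; vc=[15]
#8 0x5e→b5/s1 MISS; vc=[15,3]
#9 0xfc→b15/s1 VC-HIT; vc=[5,3]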